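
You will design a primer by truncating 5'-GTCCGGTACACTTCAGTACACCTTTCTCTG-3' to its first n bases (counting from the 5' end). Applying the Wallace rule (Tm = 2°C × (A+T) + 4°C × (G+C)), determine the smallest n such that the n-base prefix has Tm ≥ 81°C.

First 27 bases: GTCCGGTACACTTCAGTACACCTTTCT → Tm = 80°C (< 81°C)
First 28 bases: GTCCGGTACACTTCAGTACACCTTTCTC → Tm = 84°C (≥ 81°C)
Each additional base adds 2°C (A/T) or 4°C (G/C), so Tm is non-decreasing in n; n = 28 is the first length to reach 81°C.

n = 28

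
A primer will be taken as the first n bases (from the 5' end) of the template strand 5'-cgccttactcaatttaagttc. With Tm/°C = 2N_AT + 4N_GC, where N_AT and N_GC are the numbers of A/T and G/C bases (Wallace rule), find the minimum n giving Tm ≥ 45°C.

n = 17

First 16 bases: CGCCTTACTCAATTTA → Tm = 44°C (< 45°C)
First 17 bases: CGCCTTACTCAATTTAA → Tm = 46°C (≥ 45°C)
Since every base adds ≥2°C, Tm only increases with n, so the threshold is first crossed at n = 17.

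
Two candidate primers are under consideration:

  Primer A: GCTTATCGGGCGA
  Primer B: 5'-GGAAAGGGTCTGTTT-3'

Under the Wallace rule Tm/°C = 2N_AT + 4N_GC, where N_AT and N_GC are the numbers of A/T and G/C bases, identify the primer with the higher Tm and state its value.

Primer A: A+T=5, G+C=8 → Tm = 2(5)+4(8) = 42°C
Primer B: A+T=8, G+C=7 → Tm = 2(8)+4(7) = 44°C
42°C vs 44°C → primer B is higher.

Primer B, 44°C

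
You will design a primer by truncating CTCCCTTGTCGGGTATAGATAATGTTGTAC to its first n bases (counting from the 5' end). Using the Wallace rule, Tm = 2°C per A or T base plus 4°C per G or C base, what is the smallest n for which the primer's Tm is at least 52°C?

n = 17

First 16 bases: CTCCCTTGTCGGGTAT → Tm = 50°C (< 52°C)
First 17 bases: CTCCCTTGTCGGGTATA → Tm = 52°C (≥ 52°C)
Since every base adds ≥2°C, Tm only increases with n, so the threshold is first crossed at n = 17.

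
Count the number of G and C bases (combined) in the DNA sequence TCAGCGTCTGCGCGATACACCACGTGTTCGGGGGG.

T=7, C=10, A=5, G=13
G+C = 13 + 10 = 23

23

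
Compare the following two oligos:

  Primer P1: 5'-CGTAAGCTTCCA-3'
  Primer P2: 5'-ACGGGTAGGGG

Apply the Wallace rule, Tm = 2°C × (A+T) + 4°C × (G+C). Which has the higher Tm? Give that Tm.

Primer P2, 38°C

Primer P1: A+T=6, G+C=6 → Tm = 2(6)+4(6) = 36°C
Primer P2: A+T=3, G+C=8 → Tm = 2(3)+4(8) = 38°C
36°C vs 38°C → primer P2 is higher.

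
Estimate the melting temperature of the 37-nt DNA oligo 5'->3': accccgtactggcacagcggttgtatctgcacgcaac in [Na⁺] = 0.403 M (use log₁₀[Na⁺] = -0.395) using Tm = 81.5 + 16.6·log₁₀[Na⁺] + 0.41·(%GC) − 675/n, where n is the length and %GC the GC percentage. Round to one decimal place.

Length n = 37. Base counts: A=8, T=7, G=9, C=13
G+C = 22, so %GC = 22/37 × 100 = 59.459%
Salt term: 16.6 × (-0.395) = -6.557
GC term: 0.41 × 59.459 = 24.378; length term: −675/37 = −18.243
Tm = 81.5 + (-6.557) + 24.378 − 18.243 = 81.078 → 81.1°C

81.1°C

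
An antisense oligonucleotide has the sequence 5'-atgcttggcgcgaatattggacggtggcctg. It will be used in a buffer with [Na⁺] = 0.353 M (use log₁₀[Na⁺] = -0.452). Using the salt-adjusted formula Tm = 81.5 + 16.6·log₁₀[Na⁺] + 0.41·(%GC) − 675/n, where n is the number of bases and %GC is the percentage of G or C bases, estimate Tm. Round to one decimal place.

Length n = 31. Base counts: A=5, C=6, T=8, G=12
G+C = 18, so %GC = 18/31 × 100 = 58.065%
Salt term: 16.6 × (-0.452) = -7.503
GC term: 0.41 × 58.065 = 23.807; length term: −675/31 = −21.774
Tm = 81.5 + (-7.503) + 23.807 − 21.774 = 76.03 → 76.0°C

76.0°C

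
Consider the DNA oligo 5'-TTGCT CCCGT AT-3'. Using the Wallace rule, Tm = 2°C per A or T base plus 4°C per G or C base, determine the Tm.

Scanning the sequence gives G=2, A=1, T=5, C=4.
A+T = 6, G+C = 6
Tm = 4·6 + 2·6 = 24 + 12 = 36°C

36°C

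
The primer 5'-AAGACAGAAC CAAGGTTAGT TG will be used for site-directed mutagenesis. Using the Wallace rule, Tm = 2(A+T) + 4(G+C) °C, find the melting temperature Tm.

Scanning the sequence gives C=3, G=6, A=9, T=4.
AT pairs contribute 13, GC pairs contribute 9.
Tm = 4·9 + 2·13 = 36 + 26 = 62°C

62°C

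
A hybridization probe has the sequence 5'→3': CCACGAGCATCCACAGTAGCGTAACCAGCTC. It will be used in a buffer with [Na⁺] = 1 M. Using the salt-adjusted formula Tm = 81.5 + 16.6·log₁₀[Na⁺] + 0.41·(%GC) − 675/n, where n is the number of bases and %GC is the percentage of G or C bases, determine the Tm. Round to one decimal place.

Length n = 31. Counting bases: A=9, T=4, C=12, G=6
G+C = 18, so %GC = 18/31 × 100 = 58.065%
Salt term: 16.6 × (0) = 0
GC term: 0.41 × 58.065 = 23.807; length term: −675/31 = −21.774
Tm = 81.5 + (0) + 23.807 − 21.774 = 83.533 → 83.5°C

83.5°C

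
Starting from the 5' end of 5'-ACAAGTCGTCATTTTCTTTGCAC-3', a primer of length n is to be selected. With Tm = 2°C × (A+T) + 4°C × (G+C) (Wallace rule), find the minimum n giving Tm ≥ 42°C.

n = 16

First 15 bases: ACAAGTCGTCATTTT → Tm = 40°C (< 42°C)
First 16 bases: ACAAGTCGTCATTTTC → Tm = 44°C (≥ 42°C)
Each additional base adds 2°C (A/T) or 4°C (G/C), so Tm is non-decreasing in n; n = 16 is the first length to reach 42°C.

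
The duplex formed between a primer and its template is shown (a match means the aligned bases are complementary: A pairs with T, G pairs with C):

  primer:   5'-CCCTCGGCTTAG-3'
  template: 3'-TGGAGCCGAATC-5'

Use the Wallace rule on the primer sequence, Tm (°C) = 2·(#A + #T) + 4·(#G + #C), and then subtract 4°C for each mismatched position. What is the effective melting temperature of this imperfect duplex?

36°C

Primer base counts: A=1, T=3, G=3, C=5 → A+T=4, G+C=8
Perfect-match Tm = 2(4) + 4(8) = 8 + 32 = 40°C
Mismatches (positions where the bases are not complementary): 1 (at position 1)
Effective Tm = 40 − 1×4 = 40 − 4 = 36°C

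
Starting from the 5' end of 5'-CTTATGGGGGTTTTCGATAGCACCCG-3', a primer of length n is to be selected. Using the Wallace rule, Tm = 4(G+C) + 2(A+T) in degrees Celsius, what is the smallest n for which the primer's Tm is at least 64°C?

First 21 bases: CTTATGGGGGTTTTCGATAGC → Tm = 62°C (< 64°C)
First 22 bases: CTTATGGGGGTTTTCGATAGCA → Tm = 64°C (≥ 64°C)
Each additional base adds 2°C (A/T) or 4°C (G/C), so Tm is non-decreasing in n; n = 22 is the first length to reach 64°C.

n = 22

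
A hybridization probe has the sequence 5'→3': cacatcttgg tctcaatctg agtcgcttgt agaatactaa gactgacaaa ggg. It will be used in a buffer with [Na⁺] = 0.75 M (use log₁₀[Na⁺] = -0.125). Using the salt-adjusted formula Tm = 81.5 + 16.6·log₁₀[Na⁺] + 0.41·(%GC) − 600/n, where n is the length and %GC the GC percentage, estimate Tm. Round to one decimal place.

Length n = 53. T=14, C=11, A=16, G=12
G+C = 23, so %GC = 23/53 × 100 = 43.396%
Salt term: 16.6 × (-0.125) = -2.075
GC term: 0.41 × 43.396 = 17.792; length term: −600/53 = −11.321
Tm = 81.5 + (-2.075) + 17.792 − 11.321 = 85.896 → 85.9°C

85.9°C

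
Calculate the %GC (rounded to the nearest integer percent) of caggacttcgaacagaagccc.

Scanning the sequence gives C=7, A=7, G=5, T=2.
G+C = 5 + 7 = 12 out of 21 bases
%GC = 12/21 × 100 = 57.14% ≈ 57%

57%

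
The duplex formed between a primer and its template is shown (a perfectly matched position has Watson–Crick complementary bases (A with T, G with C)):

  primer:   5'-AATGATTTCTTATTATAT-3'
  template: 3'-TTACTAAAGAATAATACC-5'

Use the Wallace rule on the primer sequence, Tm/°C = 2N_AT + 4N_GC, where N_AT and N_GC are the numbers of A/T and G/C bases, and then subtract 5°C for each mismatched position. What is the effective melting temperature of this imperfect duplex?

30°C

Primer base counts: A=6, T=10, G=1, C=1 → A+T=16, G+C=2
Perfect-match Tm = 2(16) + 4(2) = 32 + 8 = 40°C
Mismatches (positions where the bases are not complementary): 2 (at positions 17, 18)
Effective Tm = 40 − 2×5 = 40 − 10 = 30°C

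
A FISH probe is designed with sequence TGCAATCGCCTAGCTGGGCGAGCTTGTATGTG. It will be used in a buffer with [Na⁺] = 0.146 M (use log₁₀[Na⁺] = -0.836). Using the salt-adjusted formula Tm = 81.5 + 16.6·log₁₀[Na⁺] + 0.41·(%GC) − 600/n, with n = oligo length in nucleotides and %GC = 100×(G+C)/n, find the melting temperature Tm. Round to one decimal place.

71.9°C

Length n = 32. G=11, C=7, T=9, A=5
G+C = 18, so %GC = 18/32 × 100 = 56.25%
Salt term: 16.6 × (-0.836) = -13.878
GC term: 0.41 × 56.25 = 23.062; length term: −600/32 = −18.75
Tm = 81.5 + (-13.878) + 23.062 − 18.75 = 71.934 → 71.9°C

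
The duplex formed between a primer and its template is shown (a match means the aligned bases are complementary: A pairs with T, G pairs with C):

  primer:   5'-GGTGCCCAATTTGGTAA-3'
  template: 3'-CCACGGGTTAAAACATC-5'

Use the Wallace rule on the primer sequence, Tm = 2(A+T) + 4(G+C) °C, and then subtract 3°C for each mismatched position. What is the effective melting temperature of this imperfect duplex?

44°C

Primer base counts: A=4, T=5, G=5, C=3 → A+T=9, G+C=8
Perfect-match Tm = 2(9) + 4(8) = 18 + 32 = 50°C
Mismatches (positions where the bases are not complementary): 2 (at positions 13, 17)
Effective Tm = 50 − 2×3 = 50 − 6 = 44°C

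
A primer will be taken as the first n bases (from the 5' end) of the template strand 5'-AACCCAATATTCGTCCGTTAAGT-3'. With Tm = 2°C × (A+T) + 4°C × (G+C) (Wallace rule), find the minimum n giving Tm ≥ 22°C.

n = 8

First 7 bases: AACCCAA → Tm = 20°C (< 22°C)
First 8 bases: AACCCAAT → Tm = 22°C (≥ 22°C)
Each additional base adds 2°C (A/T) or 4°C (G/C), so Tm is non-decreasing in n; n = 8 is the first length to reach 22°C.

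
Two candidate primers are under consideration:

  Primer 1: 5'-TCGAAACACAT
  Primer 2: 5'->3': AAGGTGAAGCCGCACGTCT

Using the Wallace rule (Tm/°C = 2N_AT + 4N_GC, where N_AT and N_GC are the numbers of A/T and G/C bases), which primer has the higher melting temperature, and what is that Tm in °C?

Primer 1: A+T=7, G+C=4 → Tm = 2(7)+4(4) = 30°C
Primer 2: A+T=8, G+C=11 → Tm = 2(8)+4(11) = 60°C
30°C vs 60°C → primer 2 is higher.

Primer 2, 60°C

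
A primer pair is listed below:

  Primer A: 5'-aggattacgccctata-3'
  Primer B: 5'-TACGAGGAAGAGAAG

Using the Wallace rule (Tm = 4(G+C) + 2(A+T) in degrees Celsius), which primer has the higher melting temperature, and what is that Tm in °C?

Primer A: A+T=9, G+C=7 → Tm = 2(9)+4(7) = 46°C
Primer B: A+T=8, G+C=7 → Tm = 2(8)+4(7) = 44°C
46°C vs 44°C → primer A is higher.

Primer A, 46°C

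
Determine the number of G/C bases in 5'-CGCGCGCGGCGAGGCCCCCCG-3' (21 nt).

Base counts: G=9, T=0, C=11, A=1
G+C = 9 + 11 = 20

20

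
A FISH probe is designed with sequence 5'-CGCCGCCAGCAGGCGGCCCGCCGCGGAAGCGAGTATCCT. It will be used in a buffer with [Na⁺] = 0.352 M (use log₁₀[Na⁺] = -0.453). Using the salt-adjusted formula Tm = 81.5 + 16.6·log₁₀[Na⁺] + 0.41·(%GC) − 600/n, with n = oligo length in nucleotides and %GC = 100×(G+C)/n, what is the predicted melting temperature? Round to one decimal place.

Length n = 39. Counting bases: C=16, T=3, G=14, A=6
G+C = 30, so %GC = 30/39 × 100 = 76.923%
Salt term: 16.6 × (-0.453) = -7.52
GC term: 0.41 × 76.923 = 31.538; length term: −600/39 = −15.385
Tm = 81.5 + (-7.52) + 31.538 − 15.385 = 90.133 → 90.1°C

90.1°C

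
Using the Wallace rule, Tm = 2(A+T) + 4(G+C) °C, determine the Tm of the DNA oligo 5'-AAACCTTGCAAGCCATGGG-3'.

58°C

Base counts: A=6, T=3, G=5, C=5
A+T = 9, G+C = 10
Tm = 2×9 + 4×10 = 58°C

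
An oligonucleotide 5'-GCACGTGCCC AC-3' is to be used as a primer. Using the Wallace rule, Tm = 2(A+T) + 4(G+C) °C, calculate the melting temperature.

G=3, T=1, C=6, A=2
A+T = 3, G+C = 9
Tm = 2×3 + 4×9 = 42°C

42°C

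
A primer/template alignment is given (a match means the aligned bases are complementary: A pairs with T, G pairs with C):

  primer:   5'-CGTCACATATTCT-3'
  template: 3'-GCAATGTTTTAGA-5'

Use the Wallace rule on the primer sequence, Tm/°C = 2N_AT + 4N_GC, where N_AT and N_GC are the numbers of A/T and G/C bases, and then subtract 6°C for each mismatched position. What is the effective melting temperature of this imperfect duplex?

Primer base counts: A=3, T=5, G=1, C=4 → A+T=8, G+C=5
Perfect-match Tm = 2(8) + 4(5) = 16 + 20 = 36°C
Mismatches (positions where the bases are not complementary): 3 (at positions 4, 8, 10)
Effective Tm = 36 − 3×6 = 36 − 18 = 18°C

18°C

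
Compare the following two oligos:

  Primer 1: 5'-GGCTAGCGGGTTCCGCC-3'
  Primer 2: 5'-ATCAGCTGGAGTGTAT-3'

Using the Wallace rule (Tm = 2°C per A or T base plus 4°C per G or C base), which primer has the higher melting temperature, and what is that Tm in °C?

Primer 1: A+T=4, G+C=13 → Tm = 2(4)+4(13) = 60°C
Primer 2: A+T=9, G+C=7 → Tm = 2(9)+4(7) = 46°C
60°C vs 46°C → primer 1 is higher.

Primer 1, 60°C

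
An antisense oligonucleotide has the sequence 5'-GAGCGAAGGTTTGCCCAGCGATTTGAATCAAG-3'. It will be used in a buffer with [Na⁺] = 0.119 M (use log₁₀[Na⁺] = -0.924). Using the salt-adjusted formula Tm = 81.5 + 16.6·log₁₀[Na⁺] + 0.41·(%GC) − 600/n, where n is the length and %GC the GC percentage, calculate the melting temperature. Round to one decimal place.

67.9°C

Length n = 32. Base counts: T=7, C=6, A=9, G=10
G+C = 16, so %GC = 16/32 × 100 = 50%
Salt term: 16.6 × (-0.924) = -15.338
GC term: 0.41 × 50 = 20.5; length term: −600/32 = −18.75
Tm = 81.5 + (-15.338) + 20.5 − 18.75 = 67.912 → 67.9°C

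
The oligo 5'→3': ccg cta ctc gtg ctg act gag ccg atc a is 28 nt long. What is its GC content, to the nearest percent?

Scanning the sequence gives T=6, A=5, G=7, C=10.
G+C = 7 + 10 = 17 out of 28 bases
%GC = 17/28 × 100 = 60.71% ≈ 61%

61%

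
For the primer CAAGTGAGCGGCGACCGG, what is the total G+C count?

13

Base counts: T=1, G=8, C=5, A=4
G+C = 8 + 5 = 13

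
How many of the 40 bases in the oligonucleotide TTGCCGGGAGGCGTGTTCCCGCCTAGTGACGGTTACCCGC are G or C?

27

T=9, A=4, G=14, C=13
Total G or C: 14 + 13 = 27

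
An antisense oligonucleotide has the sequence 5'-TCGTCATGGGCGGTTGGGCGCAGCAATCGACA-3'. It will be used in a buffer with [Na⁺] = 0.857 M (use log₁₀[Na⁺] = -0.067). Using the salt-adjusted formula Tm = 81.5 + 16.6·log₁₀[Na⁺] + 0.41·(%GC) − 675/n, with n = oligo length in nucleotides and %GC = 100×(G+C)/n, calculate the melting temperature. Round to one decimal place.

Length n = 32. Base counts: C=8, A=6, G=12, T=6
G+C = 20, so %GC = 20/32 × 100 = 62.5%
Salt term: 16.6 × (-0.067) = -1.112
GC term: 0.41 × 62.5 = 25.625; length term: −675/32 = −21.094
Tm = 81.5 + (-1.112) + 25.625 − 21.094 = 84.919 → 84.9°C

84.9°C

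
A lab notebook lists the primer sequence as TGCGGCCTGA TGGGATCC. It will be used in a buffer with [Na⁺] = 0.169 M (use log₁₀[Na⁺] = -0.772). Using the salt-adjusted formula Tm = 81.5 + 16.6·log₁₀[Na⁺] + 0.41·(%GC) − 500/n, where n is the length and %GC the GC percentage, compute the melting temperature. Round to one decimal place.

Length n = 18. Base counts: A=2, G=7, T=4, C=5
G+C = 12, so %GC = 12/18 × 100 = 66.667%
Salt term: 16.6 × (-0.772) = -12.815
GC term: 0.41 × 66.667 = 27.333; length term: −500/18 = −27.778
Tm = 81.5 + (-12.815) + 27.333 − 27.778 = 68.24 → 68.2°C

68.2°C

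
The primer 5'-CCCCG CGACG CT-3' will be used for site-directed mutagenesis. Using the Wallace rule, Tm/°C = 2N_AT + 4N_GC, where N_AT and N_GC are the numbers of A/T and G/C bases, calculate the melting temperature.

Scanning the sequence gives A=1, T=1, G=3, C=7.
AT pairs contribute 2, GC pairs contribute 10.
Tm = 4·10 + 2·2 = 40 + 4 = 44°C

44°C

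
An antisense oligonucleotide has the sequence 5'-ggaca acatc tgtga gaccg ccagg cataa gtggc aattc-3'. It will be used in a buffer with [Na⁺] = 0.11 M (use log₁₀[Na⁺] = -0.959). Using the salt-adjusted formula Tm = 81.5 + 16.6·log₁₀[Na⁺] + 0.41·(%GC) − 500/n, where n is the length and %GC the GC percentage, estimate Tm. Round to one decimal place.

Length n = 40. Counting bases: G=11, T=7, A=12, C=10
G+C = 21, so %GC = 21/40 × 100 = 52.5%
Salt term: 16.6 × (-0.959) = -15.919
GC term: 0.41 × 52.5 = 21.525; length term: −500/40 = −12.5
Tm = 81.5 + (-15.919) + 21.525 − 12.5 = 74.606 → 74.6°C

74.6°C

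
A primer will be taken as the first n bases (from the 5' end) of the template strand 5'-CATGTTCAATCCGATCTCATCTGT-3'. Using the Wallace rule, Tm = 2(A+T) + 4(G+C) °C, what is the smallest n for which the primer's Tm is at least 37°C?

First 12 bases: CATGTTCAATCC → Tm = 34°C (< 37°C)
First 13 bases: CATGTTCAATCCG → Tm = 38°C (≥ 37°C)
Since every base adds ≥2°C, Tm only increases with n, so the threshold is first crossed at n = 13.

n = 13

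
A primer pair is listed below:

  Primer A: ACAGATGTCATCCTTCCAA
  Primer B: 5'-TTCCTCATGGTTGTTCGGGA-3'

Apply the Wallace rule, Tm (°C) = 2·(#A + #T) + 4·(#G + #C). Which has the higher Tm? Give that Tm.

Primer B, 60°C

Primer A: A+T=11, G+C=8 → Tm = 2(11)+4(8) = 54°C
Primer B: A+T=10, G+C=10 → Tm = 2(10)+4(10) = 60°C
54°C vs 60°C → primer B is higher.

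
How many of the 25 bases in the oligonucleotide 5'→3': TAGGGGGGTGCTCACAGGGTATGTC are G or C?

Counting bases: C=4, A=4, T=6, G=11
Total G or C: 11 + 4 = 15

15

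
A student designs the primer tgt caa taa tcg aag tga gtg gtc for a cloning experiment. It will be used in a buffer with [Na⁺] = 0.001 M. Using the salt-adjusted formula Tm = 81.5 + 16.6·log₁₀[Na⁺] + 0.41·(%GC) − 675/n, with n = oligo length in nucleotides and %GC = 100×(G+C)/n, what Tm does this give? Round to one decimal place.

Length n = 24. Scanning the sequence gives T=7, C=3, A=7, G=7.
G+C = 10, so %GC = 10/24 × 100 = 41.667%
Salt term: 16.6 × (-3) = -49.8
GC term: 0.41 × 41.667 = 17.083; length term: −675/24 = −28.125
Tm = 81.5 + (-49.8) + 17.083 − 28.125 = 20.658 → 20.7°C

20.7°C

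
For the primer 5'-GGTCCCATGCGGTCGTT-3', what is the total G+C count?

Base counts: C=5, T=5, A=1, G=6
Total G or C: 6 + 5 = 11

11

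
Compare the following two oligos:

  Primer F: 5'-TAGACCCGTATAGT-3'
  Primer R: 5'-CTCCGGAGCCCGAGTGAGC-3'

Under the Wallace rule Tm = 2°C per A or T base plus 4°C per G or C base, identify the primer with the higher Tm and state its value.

Primer F: A+T=8, G+C=6 → Tm = 2(8)+4(6) = 40°C
Primer R: A+T=5, G+C=14 → Tm = 2(5)+4(14) = 66°C
40°C vs 66°C → primer R is higher.

Primer R, 66°C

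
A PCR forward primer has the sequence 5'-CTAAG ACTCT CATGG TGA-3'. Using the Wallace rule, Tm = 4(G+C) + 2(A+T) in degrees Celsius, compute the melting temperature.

52°C

T=5, G=4, C=4, A=5
So N_AT = 10 and N_GC = 8.
Tm = 4·8 + 2·10 = 32 + 20 = 52°C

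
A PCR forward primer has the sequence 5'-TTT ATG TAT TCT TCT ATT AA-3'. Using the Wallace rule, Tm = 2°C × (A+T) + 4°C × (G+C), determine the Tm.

Scanning the sequence gives G=1, A=5, C=2, T=12.
A+T = 17, G+C = 3
Tm = 2×17 + 4×3 = 46°C

46°C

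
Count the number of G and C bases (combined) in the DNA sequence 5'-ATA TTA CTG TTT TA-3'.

2

Counting bases: G=1, C=1, T=8, A=4
G+C = 1 + 1 = 2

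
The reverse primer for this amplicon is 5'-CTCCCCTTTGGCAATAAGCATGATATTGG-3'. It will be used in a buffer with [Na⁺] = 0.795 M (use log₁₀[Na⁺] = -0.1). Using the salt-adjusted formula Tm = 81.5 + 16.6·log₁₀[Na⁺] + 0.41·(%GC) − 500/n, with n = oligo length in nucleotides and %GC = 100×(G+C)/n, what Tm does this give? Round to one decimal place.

Length n = 29. G=6, A=7, C=7, T=9
G+C = 13, so %GC = 13/29 × 100 = 44.828%
Salt term: 16.6 × (-0.1) = -1.66
GC term: 0.41 × 44.828 = 18.379; length term: −500/29 = −17.241
Tm = 81.5 + (-1.66) + 18.379 − 17.241 = 80.978 → 81.0°C

81.0°C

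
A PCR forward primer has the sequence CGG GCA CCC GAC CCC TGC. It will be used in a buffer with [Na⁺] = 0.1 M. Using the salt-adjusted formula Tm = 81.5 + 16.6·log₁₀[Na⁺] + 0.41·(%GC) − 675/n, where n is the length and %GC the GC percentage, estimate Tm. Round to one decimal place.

61.6°C

Length n = 18. Base counts: A=2, T=1, C=10, G=5
G+C = 15, so %GC = 15/18 × 100 = 83.333%
Salt term: 16.6 × (-1) = -16.6
GC term: 0.41 × 83.333 = 34.167; length term: −675/18 = −37.5
Tm = 81.5 + (-16.6) + 34.167 − 37.5 = 61.567 → 61.6°C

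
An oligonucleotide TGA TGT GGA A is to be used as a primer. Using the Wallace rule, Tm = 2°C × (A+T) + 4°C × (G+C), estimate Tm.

28°C

Scanning the sequence gives G=4, T=3, C=0, A=3.
AT pairs contribute 6, GC pairs contribute 4.
Tm = 4·4 + 2·6 = 16 + 12 = 28°C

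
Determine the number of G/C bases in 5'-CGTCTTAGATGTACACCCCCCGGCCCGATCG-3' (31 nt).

Base counts: T=6, C=13, A=5, G=7
Total G or C: 7 + 13 = 20

20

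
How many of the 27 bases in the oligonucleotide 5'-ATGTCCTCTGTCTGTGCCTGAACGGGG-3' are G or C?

Counting bases: T=8, G=9, A=3, C=7
Total G or C: 9 + 7 = 16

16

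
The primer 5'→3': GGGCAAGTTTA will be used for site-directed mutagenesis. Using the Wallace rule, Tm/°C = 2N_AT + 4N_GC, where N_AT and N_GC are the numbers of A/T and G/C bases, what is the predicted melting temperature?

32°C

Scanning the sequence gives G=4, C=1, T=3, A=3.
A+T = 6, G+C = 5
Tm = 4·5 + 2·6 = 20 + 12 = 32°C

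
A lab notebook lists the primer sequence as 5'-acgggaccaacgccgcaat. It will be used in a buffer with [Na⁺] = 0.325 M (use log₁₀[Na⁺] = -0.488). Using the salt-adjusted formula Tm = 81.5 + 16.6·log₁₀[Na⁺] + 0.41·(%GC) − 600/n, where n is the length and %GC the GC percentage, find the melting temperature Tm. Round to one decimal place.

67.7°C

Length n = 19. Scanning the sequence gives T=1, G=5, A=6, C=7.
G+C = 12, so %GC = 12/19 × 100 = 63.158%
Salt term: 16.6 × (-0.488) = -8.101
GC term: 0.41 × 63.158 = 25.895; length term: −600/19 = −31.579
Tm = 81.5 + (-8.101) + 25.895 − 31.579 = 67.715 → 67.7°C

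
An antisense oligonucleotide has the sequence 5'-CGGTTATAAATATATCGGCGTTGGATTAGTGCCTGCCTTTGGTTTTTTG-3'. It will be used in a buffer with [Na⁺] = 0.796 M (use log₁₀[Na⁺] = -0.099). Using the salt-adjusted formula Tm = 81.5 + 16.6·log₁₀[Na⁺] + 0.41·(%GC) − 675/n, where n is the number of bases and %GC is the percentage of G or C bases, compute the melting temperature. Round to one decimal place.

Length n = 49. C=7, A=8, G=13, T=21
G+C = 20, so %GC = 20/49 × 100 = 40.816%
Salt term: 16.6 × (-0.099) = -1.643
GC term: 0.41 × 40.816 = 16.735; length term: −675/49 = −13.776
Tm = 81.5 + (-1.643) + 16.735 − 13.776 = 82.816 → 82.8°C

82.8°C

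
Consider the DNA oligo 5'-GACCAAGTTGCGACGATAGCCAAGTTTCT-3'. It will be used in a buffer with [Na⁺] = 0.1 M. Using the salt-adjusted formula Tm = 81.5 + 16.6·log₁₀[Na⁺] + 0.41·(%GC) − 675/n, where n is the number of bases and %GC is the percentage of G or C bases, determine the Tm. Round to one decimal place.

Length n = 29. Scanning the sequence gives A=8, T=7, G=7, C=7.
G+C = 14, so %GC = 14/29 × 100 = 48.276%
Salt term: 16.6 × (-1) = -16.6
GC term: 0.41 × 48.276 = 19.793; length term: −675/29 = −23.276
Tm = 81.5 + (-16.6) + 19.793 − 23.276 = 61.417 → 61.4°C

61.4°C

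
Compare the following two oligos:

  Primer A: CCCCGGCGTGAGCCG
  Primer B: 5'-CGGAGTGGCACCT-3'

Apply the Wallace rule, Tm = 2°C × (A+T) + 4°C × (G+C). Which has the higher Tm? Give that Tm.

Primer A: A+T=2, G+C=13 → Tm = 2(2)+4(13) = 56°C
Primer B: A+T=4, G+C=9 → Tm = 2(4)+4(9) = 44°C
56°C vs 44°C → primer A is higher.

Primer A, 56°C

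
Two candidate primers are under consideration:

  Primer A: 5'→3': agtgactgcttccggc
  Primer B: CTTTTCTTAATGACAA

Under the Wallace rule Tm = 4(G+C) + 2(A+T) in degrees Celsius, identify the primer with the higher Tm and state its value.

Primer A, 52°C

Primer A: A+T=6, G+C=10 → Tm = 2(6)+4(10) = 52°C
Primer B: A+T=12, G+C=4 → Tm = 2(12)+4(4) = 40°C
52°C vs 40°C → primer A is higher.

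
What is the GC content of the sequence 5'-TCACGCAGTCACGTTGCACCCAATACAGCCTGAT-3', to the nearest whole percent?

T=7, G=6, A=9, C=12
G+C = 6 + 12 = 18 out of 34 bases
%GC = 18/34 × 100 = 52.94% ≈ 53%

53%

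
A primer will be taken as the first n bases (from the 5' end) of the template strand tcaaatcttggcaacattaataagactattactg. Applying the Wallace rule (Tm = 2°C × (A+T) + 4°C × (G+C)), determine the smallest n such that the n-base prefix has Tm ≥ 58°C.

n = 23

First 22 bases: TCAAATCTTGGCAACATTAATA → Tm = 56°C (< 58°C)
First 23 bases: TCAAATCTTGGCAACATTAATAA → Tm = 58°C (≥ 58°C)
Since every base adds ≥2°C, Tm only increases with n, so the threshold is first crossed at n = 23.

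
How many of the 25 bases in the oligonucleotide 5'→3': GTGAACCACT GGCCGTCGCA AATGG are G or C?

15

Counting bases: A=6, T=4, C=7, G=8
G+C = 8 + 7 = 15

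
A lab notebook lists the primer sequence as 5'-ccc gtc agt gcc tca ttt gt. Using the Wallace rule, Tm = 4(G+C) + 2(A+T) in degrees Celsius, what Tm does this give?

C=7, G=4, T=7, A=2
AT pairs contribute 9, GC pairs contribute 11.
Tm = 2(9) + 4(11) = 18 + 44 = 62°C

62°C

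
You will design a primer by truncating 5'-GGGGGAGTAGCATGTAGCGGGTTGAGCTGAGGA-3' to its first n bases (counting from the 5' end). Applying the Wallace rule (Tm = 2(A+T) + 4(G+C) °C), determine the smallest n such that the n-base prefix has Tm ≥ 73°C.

n = 23

First 22 bases: GGGGGAGTAGCATGTAGCGGGT → Tm = 72°C (< 73°C)
First 23 bases: GGGGGAGTAGCATGTAGCGGGTT → Tm = 74°C (≥ 73°C)
Since every base adds ≥2°C, Tm only increases with n, so the threshold is first crossed at n = 23.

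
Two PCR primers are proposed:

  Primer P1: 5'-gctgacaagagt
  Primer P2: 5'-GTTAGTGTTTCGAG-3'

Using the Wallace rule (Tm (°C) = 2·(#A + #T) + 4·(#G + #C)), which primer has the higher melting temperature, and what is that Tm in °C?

Primer P1: A+T=6, G+C=6 → Tm = 2(6)+4(6) = 36°C
Primer P2: A+T=8, G+C=6 → Tm = 2(8)+4(6) = 40°C
36°C vs 40°C → primer P2 is higher.

Primer P2, 40°C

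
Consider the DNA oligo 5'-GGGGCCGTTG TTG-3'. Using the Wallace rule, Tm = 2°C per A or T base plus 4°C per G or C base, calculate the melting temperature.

44°C

A=0, C=2, T=4, G=7
A+T = 4, G+C = 9
Tm = 2×4 + 4×9 = 44°C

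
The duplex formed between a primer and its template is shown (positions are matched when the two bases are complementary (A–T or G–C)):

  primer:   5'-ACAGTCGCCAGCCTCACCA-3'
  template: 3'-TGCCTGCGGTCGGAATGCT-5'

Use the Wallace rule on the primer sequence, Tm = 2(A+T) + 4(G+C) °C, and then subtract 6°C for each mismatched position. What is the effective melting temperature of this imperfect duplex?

Primer base counts: A=5, T=2, G=3, C=9 → A+T=7, G+C=12
Perfect-match Tm = 2(7) + 4(12) = 14 + 48 = 62°C
Mismatches (positions where the bases are not complementary): 4 (at positions 3, 5, 15, 18)
Effective Tm = 62 − 4×6 = 62 − 24 = 38°C

38°C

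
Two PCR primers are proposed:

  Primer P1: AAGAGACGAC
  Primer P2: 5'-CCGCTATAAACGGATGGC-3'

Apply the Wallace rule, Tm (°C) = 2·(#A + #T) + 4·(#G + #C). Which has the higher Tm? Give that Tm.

Primer P2, 56°C

Primer P1: A+T=5, G+C=5 → Tm = 2(5)+4(5) = 30°C
Primer P2: A+T=8, G+C=10 → Tm = 2(8)+4(10) = 56°C
30°C vs 56°C → primer P2 is higher.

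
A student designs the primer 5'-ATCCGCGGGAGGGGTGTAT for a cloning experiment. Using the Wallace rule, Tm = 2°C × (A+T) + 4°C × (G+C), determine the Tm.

Base counts: G=9, A=3, C=3, T=4
AT pairs contribute 7, GC pairs contribute 12.
Tm = 2(7) + 4(12) = 14 + 48 = 62°C

62°C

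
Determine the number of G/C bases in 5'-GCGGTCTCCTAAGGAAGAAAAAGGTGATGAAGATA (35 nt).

15

Scanning the sequence gives G=11, T=6, C=4, A=14.
Total G or C: 11 + 4 = 15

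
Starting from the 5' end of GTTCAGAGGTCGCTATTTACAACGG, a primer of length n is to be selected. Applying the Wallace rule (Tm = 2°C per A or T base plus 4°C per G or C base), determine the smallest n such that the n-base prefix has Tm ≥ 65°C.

First 22 bases: GTTCAGAGGTCGCTATTTACAA → Tm = 62°C (< 65°C)
First 23 bases: GTTCAGAGGTCGCTATTTACAAC → Tm = 66°C (≥ 65°C)
Since every base adds ≥2°C, Tm only increases with n, so the threshold is first crossed at n = 23.

n = 23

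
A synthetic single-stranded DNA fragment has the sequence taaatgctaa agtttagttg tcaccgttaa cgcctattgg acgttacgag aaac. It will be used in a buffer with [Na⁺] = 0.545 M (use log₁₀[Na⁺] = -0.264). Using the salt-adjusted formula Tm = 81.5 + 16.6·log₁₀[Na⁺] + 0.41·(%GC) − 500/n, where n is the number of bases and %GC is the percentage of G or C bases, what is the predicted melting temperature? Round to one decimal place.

Length n = 54. Scanning the sequence gives A=17, C=10, G=11, T=16.
G+C = 21, so %GC = 21/54 × 100 = 38.889%
Salt term: 16.6 × (-0.264) = -4.382
GC term: 0.41 × 38.889 = 15.944; length term: −500/54 = −9.259
Tm = 81.5 + (-4.382) + 15.944 − 9.259 = 83.803 → 83.8°C

83.8°C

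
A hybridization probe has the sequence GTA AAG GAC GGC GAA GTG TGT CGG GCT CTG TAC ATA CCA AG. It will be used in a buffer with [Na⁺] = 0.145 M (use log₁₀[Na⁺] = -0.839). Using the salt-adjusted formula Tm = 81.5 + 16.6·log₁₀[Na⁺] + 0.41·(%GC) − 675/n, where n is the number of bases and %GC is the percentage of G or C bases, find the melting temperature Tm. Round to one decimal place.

73.1°C

Length n = 41. Scanning the sequence gives A=11, T=8, G=14, C=8.
G+C = 22, so %GC = 22/41 × 100 = 53.659%
Salt term: 16.6 × (-0.839) = -13.927
GC term: 0.41 × 53.659 = 22; length term: −675/41 = −16.463
Tm = 81.5 + (-13.927) + 22 − 16.463 = 73.11 → 73.1°C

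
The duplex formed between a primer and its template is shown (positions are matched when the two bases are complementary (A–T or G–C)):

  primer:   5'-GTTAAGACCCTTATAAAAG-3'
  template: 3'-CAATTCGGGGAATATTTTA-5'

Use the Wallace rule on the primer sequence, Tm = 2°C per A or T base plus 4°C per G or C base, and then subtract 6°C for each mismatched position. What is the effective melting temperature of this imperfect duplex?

Primer base counts: A=8, T=5, G=3, C=3 → A+T=13, G+C=6
Perfect-match Tm = 2(13) + 4(6) = 26 + 24 = 50°C
Mismatches (positions where the bases are not complementary): 2 (at positions 7, 19)
Effective Tm = 50 − 2×6 = 50 − 12 = 38°C

38°C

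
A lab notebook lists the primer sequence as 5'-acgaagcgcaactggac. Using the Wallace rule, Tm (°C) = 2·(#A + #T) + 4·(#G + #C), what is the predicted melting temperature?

Scanning the sequence gives C=5, A=6, G=5, T=1.
AT pairs contribute 7, GC pairs contribute 10.
Tm = 4·10 + 2·7 = 40 + 14 = 54°C

54°C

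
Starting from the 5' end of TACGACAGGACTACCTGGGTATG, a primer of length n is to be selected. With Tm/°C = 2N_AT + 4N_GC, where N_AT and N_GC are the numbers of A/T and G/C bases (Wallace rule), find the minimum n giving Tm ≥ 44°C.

n = 15

First 14 bases: TACGACAGGACTAC → Tm = 42°C (< 44°C)
First 15 bases: TACGACAGGACTACC → Tm = 46°C (≥ 44°C)
Since every base adds ≥2°C, Tm only increases with n, so the threshold is first crossed at n = 15.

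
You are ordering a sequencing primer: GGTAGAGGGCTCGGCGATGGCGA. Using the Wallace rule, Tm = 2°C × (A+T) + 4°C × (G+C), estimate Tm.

78°C

Base counts: G=12, C=4, A=4, T=3
AT pairs contribute 7, GC pairs contribute 16.
Tm = 2×7 + 4×16 = 78°C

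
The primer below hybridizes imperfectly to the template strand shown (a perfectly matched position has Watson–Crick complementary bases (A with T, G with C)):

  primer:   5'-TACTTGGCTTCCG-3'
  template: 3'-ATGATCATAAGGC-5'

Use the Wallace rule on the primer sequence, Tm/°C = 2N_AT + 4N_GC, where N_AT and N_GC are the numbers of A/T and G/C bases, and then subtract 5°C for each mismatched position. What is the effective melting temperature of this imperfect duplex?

Primer base counts: A=1, T=5, G=3, C=4 → A+T=6, G+C=7
Perfect-match Tm = 2(6) + 4(7) = 12 + 28 = 40°C
Mismatches (positions where the bases are not complementary): 3 (at positions 5, 7, 8)
Effective Tm = 40 − 3×5 = 40 − 15 = 25°C

25°C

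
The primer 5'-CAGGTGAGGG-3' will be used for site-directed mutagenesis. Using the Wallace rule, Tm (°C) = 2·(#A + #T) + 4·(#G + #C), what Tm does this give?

Scanning the sequence gives A=2, G=6, C=1, T=1.
AT pairs contribute 3, GC pairs contribute 7.
Tm = 2(3) + 4(7) = 6 + 28 = 34°C

34°C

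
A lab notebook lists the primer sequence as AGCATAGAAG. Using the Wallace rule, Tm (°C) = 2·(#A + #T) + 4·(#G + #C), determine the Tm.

28°C

Scanning the sequence gives C=1, A=5, T=1, G=3.
AT pairs contribute 6, GC pairs contribute 4.
Tm = 2(6) + 4(4) = 12 + 16 = 28°C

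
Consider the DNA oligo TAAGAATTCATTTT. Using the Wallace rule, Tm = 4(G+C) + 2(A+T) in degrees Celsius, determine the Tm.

G=1, T=7, A=5, C=1
So N_AT = 12 and N_GC = 2.
Tm = 2×12 + 4×2 = 32°C

32°C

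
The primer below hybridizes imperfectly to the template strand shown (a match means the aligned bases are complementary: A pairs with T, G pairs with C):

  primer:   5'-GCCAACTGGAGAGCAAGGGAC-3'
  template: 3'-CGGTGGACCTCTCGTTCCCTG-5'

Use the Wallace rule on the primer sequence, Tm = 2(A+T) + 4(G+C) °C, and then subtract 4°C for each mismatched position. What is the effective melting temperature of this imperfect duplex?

Primer base counts: A=7, T=1, G=8, C=5 → A+T=8, G+C=13
Perfect-match Tm = 2(8) + 4(13) = 16 + 52 = 68°C
Mismatches (positions where the bases are not complementary): 1 (at position 5)
Effective Tm = 68 − 1×4 = 68 − 4 = 64°C

64°C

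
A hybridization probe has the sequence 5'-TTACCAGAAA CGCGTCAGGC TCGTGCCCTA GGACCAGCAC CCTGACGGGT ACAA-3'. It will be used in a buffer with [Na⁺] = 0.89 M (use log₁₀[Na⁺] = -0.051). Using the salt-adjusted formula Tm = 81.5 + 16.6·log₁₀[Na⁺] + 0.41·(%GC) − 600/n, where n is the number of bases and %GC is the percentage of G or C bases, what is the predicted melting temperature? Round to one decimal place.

93.8°C

Length n = 54. Counting bases: C=18, G=14, T=8, A=14
G+C = 32, so %GC = 32/54 × 100 = 59.259%
Salt term: 16.6 × (-0.051) = -0.847
GC term: 0.41 × 59.259 = 24.296; length term: −600/54 = −11.111
Tm = 81.5 + (-0.847) + 24.296 − 11.111 = 93.838 → 93.8°C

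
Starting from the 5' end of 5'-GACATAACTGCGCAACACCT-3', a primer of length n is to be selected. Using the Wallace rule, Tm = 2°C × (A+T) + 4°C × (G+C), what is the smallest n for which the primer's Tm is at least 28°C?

n = 10

First 9 bases: GACATAACT → Tm = 24°C (< 28°C)
First 10 bases: GACATAACTG → Tm = 28°C (≥ 28°C)
Since every base adds ≥2°C, Tm only increases with n, so the threshold is first crossed at n = 10.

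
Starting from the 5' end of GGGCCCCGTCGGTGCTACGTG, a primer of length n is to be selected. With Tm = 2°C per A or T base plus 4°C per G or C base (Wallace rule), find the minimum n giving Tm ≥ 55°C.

First 14 bases: GGGCCCCGTCGGTG → Tm = 52°C (< 55°C)
First 15 bases: GGGCCCCGTCGGTGC → Tm = 56°C (≥ 55°C)
Each additional base adds 2°C (A/T) or 4°C (G/C), so Tm is non-decreasing in n; n = 15 is the first length to reach 55°C.

n = 15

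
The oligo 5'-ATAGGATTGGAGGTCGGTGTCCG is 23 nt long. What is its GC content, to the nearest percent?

57%

Scanning the sequence gives G=10, T=6, A=4, C=3.
G+C = 10 + 3 = 13 out of 23 bases
%GC = 13/23 × 100 = 56.52% ≈ 57%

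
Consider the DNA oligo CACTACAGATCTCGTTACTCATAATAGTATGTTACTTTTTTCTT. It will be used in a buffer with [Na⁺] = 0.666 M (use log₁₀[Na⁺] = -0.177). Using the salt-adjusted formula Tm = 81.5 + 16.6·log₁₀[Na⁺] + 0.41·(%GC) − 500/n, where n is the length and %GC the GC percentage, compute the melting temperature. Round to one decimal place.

Length n = 44. Scanning the sequence gives C=9, T=20, G=4, A=11.
G+C = 13, so %GC = 13/44 × 100 = 29.545%
Salt term: 16.6 × (-0.177) = -2.938
GC term: 0.41 × 29.545 = 12.113; length term: −500/44 = −11.364
Tm = 81.5 + (-2.938) + 12.113 − 11.364 = 79.311 → 79.3°C

79.3°C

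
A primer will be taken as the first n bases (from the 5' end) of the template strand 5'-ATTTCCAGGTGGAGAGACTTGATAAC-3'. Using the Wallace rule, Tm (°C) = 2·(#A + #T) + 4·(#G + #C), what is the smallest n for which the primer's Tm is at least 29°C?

First 10 bases: ATTTCCAGGT → Tm = 28°C (< 29°C)
First 11 bases: ATTTCCAGGTG → Tm = 32°C (≥ 29°C)
Since every base adds ≥2°C, Tm only increases with n, so the threshold is first crossed at n = 11.

n = 11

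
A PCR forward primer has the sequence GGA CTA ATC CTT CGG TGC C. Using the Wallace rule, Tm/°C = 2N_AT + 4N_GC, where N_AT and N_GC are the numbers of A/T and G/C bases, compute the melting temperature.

60°C

Scanning the sequence gives A=3, G=5, C=6, T=5.
A+T = 8, G+C = 11
Tm = 2(8) + 4(11) = 16 + 44 = 60°C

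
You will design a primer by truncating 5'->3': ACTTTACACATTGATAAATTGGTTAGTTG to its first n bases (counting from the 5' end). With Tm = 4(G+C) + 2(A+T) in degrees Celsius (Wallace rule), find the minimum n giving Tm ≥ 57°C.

First 22 bases: ACTTTACACATTGATAAATTGG → Tm = 56°C (< 57°C)
First 23 bases: ACTTTACACATTGATAAATTGGT → Tm = 58°C (≥ 57°C)
Each additional base adds 2°C (A/T) or 4°C (G/C), so Tm is non-decreasing in n; n = 23 is the first length to reach 57°C.

n = 23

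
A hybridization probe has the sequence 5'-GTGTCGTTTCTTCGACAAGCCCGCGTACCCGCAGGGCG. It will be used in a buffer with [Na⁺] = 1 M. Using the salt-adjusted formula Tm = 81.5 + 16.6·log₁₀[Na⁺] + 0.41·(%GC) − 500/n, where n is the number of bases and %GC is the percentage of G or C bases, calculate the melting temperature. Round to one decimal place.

Length n = 38. Base counts: A=5, C=13, T=8, G=12
G+C = 25, so %GC = 25/38 × 100 = 65.789%
Salt term: 16.6 × (0) = 0
GC term: 0.41 × 65.789 = 26.973; length term: −500/38 = −13.158
Tm = 81.5 + (0) + 26.973 − 13.158 = 95.315 → 95.3°C

95.3°C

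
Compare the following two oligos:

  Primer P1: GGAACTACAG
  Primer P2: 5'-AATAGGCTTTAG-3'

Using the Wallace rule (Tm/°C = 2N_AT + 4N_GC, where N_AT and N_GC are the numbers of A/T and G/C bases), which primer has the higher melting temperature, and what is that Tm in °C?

Primer P2, 32°C

Primer P1: A+T=5, G+C=5 → Tm = 2(5)+4(5) = 30°C
Primer P2: A+T=8, G+C=4 → Tm = 2(8)+4(4) = 32°C
30°C vs 32°C → primer P2 is higher.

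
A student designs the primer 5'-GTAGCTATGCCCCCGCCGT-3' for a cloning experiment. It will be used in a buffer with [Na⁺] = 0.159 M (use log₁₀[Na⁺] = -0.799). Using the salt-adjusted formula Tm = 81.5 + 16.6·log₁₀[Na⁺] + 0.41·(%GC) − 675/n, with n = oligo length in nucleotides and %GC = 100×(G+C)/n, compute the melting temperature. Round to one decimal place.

60.8°C

Length n = 19. Scanning the sequence gives T=4, A=2, G=5, C=8.
G+C = 13, so %GC = 13/19 × 100 = 68.421%
Salt term: 16.6 × (-0.799) = -13.263
GC term: 0.41 × 68.421 = 28.053; length term: −675/19 = −35.526
Tm = 81.5 + (-13.263) + 28.053 − 35.526 = 60.764 → 60.8°C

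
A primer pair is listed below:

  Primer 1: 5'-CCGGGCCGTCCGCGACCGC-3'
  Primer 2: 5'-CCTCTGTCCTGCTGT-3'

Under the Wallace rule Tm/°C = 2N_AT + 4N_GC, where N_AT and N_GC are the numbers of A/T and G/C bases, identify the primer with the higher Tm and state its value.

Primer 1, 72°C

Primer 1: A+T=2, G+C=17 → Tm = 2(2)+4(17) = 72°C
Primer 2: A+T=6, G+C=9 → Tm = 2(6)+4(9) = 48°C
72°C vs 48°C → primer 1 is higher.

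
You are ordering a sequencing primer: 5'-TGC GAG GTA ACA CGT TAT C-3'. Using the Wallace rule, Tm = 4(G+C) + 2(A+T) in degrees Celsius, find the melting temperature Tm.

56°C

C=4, A=5, G=5, T=5
AT pairs contribute 10, GC pairs contribute 9.
Tm = 2(10) + 4(9) = 20 + 36 = 56°C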